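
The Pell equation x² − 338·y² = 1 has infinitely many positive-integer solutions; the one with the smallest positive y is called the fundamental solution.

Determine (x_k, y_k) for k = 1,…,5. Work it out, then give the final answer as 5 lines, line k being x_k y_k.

[18; 2,1,1,2,36] for √338; ℓ=5 ⇒ convergent index 9
a_0=18:  p_0=18·1+0=18,  q_0=18·0+1=1
…
a_2=1:  p_2=1·37+18=55,  q_2=1·2+1=3
a_3=1:  p_3=1·55+37=92,  q_3=1·3+2=5
a_4=2:  p_4=2·92+55=239,  q_4=2·5+3=13
…
a_6=2:  p_6=2·8696+239=17631,  q_6=2·473+13=959
…
a_8=1:  p_8=1·26327+17631=43958,  q_8=1·1432+959=2391
a_9=2:  p_9=2·43958+26327=114243,  q_9=2·2391+1432=6214
→ (114243, 6214).  Check: 114243²=13051463049, 338·6214²=13051463048, difference 1.
(114243+6214√338)^2 = 26102926097 + 1419812004√338
(114243+6214√338)^3 = 5964153172084899 + 324407165539730√338
(114243+6214√338)^4 = 1362725501650887306817 + 74122495624090936776√338
(114243+6214√338)^5 = 311363698964240484013304163 + 16935952534841634614661406√338

114243 6214
26102926097 1419812004
5964153172084899 324407165539730
1362725501650887306817 74122495624090936776
311363698964240484013304163 16935952534841634614661406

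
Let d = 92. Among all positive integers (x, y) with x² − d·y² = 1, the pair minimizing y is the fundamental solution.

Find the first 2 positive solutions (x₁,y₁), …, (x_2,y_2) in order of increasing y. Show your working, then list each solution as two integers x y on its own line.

1151 120
2649601 276240

[9; 1,1,2,4,2,1,1,18] for √92; ℓ=8 ⇒ convergent index 7
k=0  a_k=9  p_k/q_k = 9/1
k=1  a_k=1  p_k/q_k = 10/1
…
k=3  a_k=2  p_k/q_k = 48/5
…
k=6  a_k=1  p_k/q_k = 681/71
k=7  a_k=1  p_k/q_k = 1151/120
(x₁, y₁) = (1151, 120);  1151² − 92·120² = 1 ✓
k=2:  x_2 = 1151·1151+92·120·120 = 2649601,  y_2 = 1151·120+120·1151 = 276240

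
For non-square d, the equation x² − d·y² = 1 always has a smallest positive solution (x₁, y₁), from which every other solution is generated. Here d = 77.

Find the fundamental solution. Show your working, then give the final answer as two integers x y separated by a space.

351 40

√77 → a₀=8, period (1,3,2,3,1,16); ℓ=6 even so k=5
a_0=8:  p_0=8·1+0=8,  q_0=8·0+1=1
…
a_2=3:  p_2=3·9+8=35,  q_2=3·1+1=4
…
a_4=3:  p_4=3·79+35=272,  q_4=3·9+4=31
a_5=1:  p_5=1·272+79=351,  q_5=1·31+9=40
fundamental: x₁=351, y₁=40  (since 123201 − 77·1600 = 1)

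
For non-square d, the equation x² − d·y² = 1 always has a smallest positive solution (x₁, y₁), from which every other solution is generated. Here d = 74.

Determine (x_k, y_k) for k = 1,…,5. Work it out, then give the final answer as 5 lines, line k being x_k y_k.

[8; 1,1,1,1,16] for √74; ℓ=5 ⇒ convergent index 9
a_0=8:  p_0=8·1+0=8,  q_0=8·0+1=1
a_1=1:  p_1=1·8+1=9,  q_1=1·1+0=1
a_2=1:  p_2=1·9+8=17,  q_2=1·1+1=2
a_3=1:  p_3=1·17+9=26,  q_3=1·2+1=3
a_4=1:  p_4=1·26+17=43,  q_4=1·3+2=5
a_5=16:  p_5=16·43+26=714,  q_5=16·5+3=83
…
a_7=1:  p_7=1·757+714=1471,  q_7=1·88+83=171
a_8=1:  p_8=1·1471+757=2228,  q_8=1·171+88=259
a_9=1:  p_9=1·2228+1471=3699,  q_9=1·259+171=430
→ (3699, 430).  Check: 3699²=13682601, 74·430²=13682600, difference 1.
(x_2, y_2) = (3699·3699 + 74·430·430, 3699·430 + 430·3699) = (27365201, 3181140)
(x_3, y_3) = (3699·27365201 + 74·430·3181140, 3699·3181140 + 430·27365201) = (202447753299, 23534073290)
(x_4, y_4) = (3699·202447753299 + 74·430·23534073290, 3699·23534073290 + 430·202447753299) = (1497708451540801, 174105071018280)
(x_5, y_5) = (3699·1497708451540801 + 74·430·174105071018280, 3699·174105071018280 + 430·1497708451540801) = (11080046922051092499, 1288029291859162150)

3699 430
27365201 3181140
202447753299 23534073290
1497708451540801 174105071018280
11080046922051092499 1288029291859162150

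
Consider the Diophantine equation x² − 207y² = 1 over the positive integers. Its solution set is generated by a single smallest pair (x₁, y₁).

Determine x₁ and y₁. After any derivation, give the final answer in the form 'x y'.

d=207: √d = [14; 2,1,1,2,1,1,2,28] (ℓ=8, even), read p_7/q_7
k=0  a_k=14  p_k/q_k = 14/1
…
k=2  a_k=1  p_k/q_k = 43/3
…
k=4  a_k=2  p_k/q_k = 187/13
k=5  a_k=1  p_k/q_k = 259/18
k=6  a_k=1  p_k/q_k = 446/31
k=7  a_k=2  p_k/q_k = 1151/80
→ (1151, 80).  Check: 1151²=1324801, 207·80²=1324800, difference 1.

1151 80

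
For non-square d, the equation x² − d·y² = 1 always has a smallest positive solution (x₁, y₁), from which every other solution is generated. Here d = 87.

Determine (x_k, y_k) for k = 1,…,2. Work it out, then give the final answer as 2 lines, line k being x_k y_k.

28 3
1567 168

√87 = [9; 3,18, …], period ℓ=2 (even) → k=1
i=0: a=9 ⇒ p=9, q=1
i=1: a=3 ⇒ p=28, q=3
fundamental: x₁=28, y₁=3  (since 784 − 87·9 = 1)
k=2:  x_2 = 28·28+87·3·3 = 1567,  y_2 = 28·3+3·28 = 168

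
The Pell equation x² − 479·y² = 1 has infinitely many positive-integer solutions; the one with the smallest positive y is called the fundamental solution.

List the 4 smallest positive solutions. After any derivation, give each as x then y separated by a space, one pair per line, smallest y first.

2989440 136591
17873503027199 816661198080
106863529779256567680 4882719303976413809
638924220926583633867571201 29193192792157684333155840

√479 → a₀=21, period (1,7,1,3,2,21,2,3,1,7,1,42); ℓ=12 even so k=11
i=0: a=21 ⇒ p=21, q=1
i=1: a=1 ⇒ p=22, q=1
i=2: a=7 ⇒ p=175, q=8
…
i=4: a=3 ⇒ p=766, q=35
i=5: a=2 ⇒ p=1729, q=79
i=6: a=21 ⇒ p=37075, q=1694
i=7: a=2 ⇒ p=75879, q=3467
i=8: a=3 ⇒ p=264712, q=12095
…
i=10: a=7 ⇒ p=2648849, q=121029
i=11: a=1 ⇒ p=2989440, q=136591
(x₁, y₁) = (2989440, 136591);  2989440² − 479·136591² = 1 ✓
n=2: (2989440,136591)∘(2989440,136591) = (2989440·2989440+479·136591·136591, 2989440·136591+136591·2989440) = (17873503027199,816661198080)
n=3: (17873503027199,816661198080)∘(2989440,136591) = (2989440·17873503027199+479·136591·816661198080, 2989440·816661198080+136591·17873503027199) = (106863529779256567680,4882719303976413809)
n=4: (106863529779256567680,4882719303976413809)∘(2989440,136591) = (2989440·106863529779256567680+479·136591·4882719303976413809, 2989440·4882719303976413809+136591·106863529779256567680) = (638924220926583633867571201,29193192792157684333155840)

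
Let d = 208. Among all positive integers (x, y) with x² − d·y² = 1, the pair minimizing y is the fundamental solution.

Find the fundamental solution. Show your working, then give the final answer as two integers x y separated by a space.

649 45

√208 → a₀=14, period (2,2,1,2,2,28); ℓ=6 even so k=5
i=0: a=14 ⇒ p=14, q=1
…
i=2: a=2 ⇒ p=72, q=5
…
i=4: a=2 ⇒ p=274, q=19
i=5: a=2 ⇒ p=649, q=45
→ (649, 45).  Check: 649²=421201, 208·45²=421200, difference 1.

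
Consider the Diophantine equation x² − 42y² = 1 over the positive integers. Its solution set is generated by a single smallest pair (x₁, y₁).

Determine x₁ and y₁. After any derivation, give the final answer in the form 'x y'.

13 2

d=42: √d = [6; 2,12] (ℓ=2, even), read p_1/q_1
k=0  a_k=6  p_k/q_k = 6/1
k=1  a_k=2  p_k/q_k = 13/2
→ (13, 2).  Check: 13²=169, 42·2²=168, difference 1.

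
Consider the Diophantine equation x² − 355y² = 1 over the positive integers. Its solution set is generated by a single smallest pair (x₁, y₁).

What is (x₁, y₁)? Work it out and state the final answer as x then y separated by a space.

d=355: √d = [18; 1,5,3,3,1,6,1,3,3,5,1,36] (ℓ=12, even), read p_11/q_11
k=0  a_k=18  p_k/q_k = 18/1
k=1  a_k=1  p_k/q_k = 19/1
…
k=3  a_k=3  p_k/q_k = 358/19
…
k=5  a_k=1  p_k/q_k = 1545/82
…
k=7  a_k=1  p_k/q_k = 12002/637
k=8  a_k=3  p_k/q_k = 46463/2466
k=9  a_k=3  p_k/q_k = 151391/8035
k=10  a_k=5  p_k/q_k = 803418/42641
k=11  a_k=1  p_k/q_k = 954809/50676
(x₁, y₁) = (954809, 50676);  954809² − 355·50676² = 1 ✓

954809 50676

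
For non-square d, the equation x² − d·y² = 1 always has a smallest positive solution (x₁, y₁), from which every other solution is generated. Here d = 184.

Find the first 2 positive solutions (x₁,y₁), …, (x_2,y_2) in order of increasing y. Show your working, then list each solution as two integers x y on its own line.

[13; 1,1,3,2,1,2,1,2,3,1,1,26] for √184; ℓ=12 ⇒ convergent index 11
k=0  a_k=13  p_k/q_k = 13/1
…
k=3  a_k=3  p_k/q_k = 95/7
k=4  a_k=2  p_k/q_k = 217/16
k=5  a_k=1  p_k/q_k = 312/23
k=6  a_k=2  p_k/q_k = 841/62
k=7  a_k=1  p_k/q_k = 1153/85
k=8  a_k=2  p_k/q_k = 3147/232
…
k=10  a_k=1  p_k/q_k = 13741/1013
k=11  a_k=1  p_k/q_k = 24335/1794
fundamental: x₁=24335, y₁=1794  (since 592192225 − 184·3218436 = 1)
(24335+1794√184)^2 = 1184384449 + 87313980√184

24335 1794
1184384449 87313980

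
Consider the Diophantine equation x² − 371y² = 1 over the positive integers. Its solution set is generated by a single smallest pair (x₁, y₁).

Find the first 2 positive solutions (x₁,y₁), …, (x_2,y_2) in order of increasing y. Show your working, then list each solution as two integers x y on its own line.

√371 → a₀=19, period (3,1,4,1,3,38); ℓ=6 even so k=5
a_0=19:  p_0=19·1+0=19,  q_0=19·0+1=1
a_1=3:  p_1=3·19+1=58,  q_1=3·1+0=3
…
a_3=4:  p_3=4·77+58=366,  q_3=4·4+3=19
a_4=1:  p_4=1·366+77=443,  q_4=1·19+4=23
a_5=3:  p_5=3·443+366=1695,  q_5=3·23+19=88
(x₁, y₁) = (1695, 88);  1695² − 371·88² = 1 ✓
(x_2, y_2) = (1695·1695 + 371·88·88, 1695·88 + 88·1695) = (5746049, 298320)

1695 88
5746049 298320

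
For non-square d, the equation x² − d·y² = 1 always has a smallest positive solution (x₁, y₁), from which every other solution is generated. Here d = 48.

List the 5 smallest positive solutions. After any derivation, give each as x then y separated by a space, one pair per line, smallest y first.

√48 = [6; 1,12, …], period ℓ=2 (even) → k=1
a_0=6:  p_0=6·1+0=6,  q_0=6·0+1=1
a_1=1:  p_1=1·6+1=7,  q_1=1·1+0=1
fundamental: x₁=7, y₁=1  (since 49 − 48·1 = 1)
k=2:  x_2 = 7·7+48·1·1 = 97,  y_2 = 7·1+1·7 = 14
k=3:  x_3 = 7·97+48·1·14 = 1351,  y_3 = 7·14+1·97 = 195
k=4:  x_4 = 7·1351+48·1·195 = 18817,  y_4 = 7·195+1·1351 = 2716
k=5:  x_5 = 7·18817+48·1·2716 = 262087,  y_5 = 7·2716+1·18817 = 37829

7 1
97 14
1351 195
18817 2716
262087 37829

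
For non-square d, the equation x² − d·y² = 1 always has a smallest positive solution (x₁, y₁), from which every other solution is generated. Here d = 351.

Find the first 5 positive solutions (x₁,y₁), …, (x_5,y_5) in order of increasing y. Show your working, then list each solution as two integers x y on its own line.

62425 3332
7793761249 416000200
973051091875225 51937624966668
121485428812828080001 6484412476672499600
15167455786308534696249625 809578897660623950093332

√351 = [18; 1,2,1,3,2,2,2,3,1,2,1,36, …], period ℓ=12 (even) → k=11
k=0  a_k=18  p_k/q_k = 18/1
…
k=2  a_k=2  p_k/q_k = 56/3
k=3  a_k=1  p_k/q_k = 75/4
…
k=10  a_k=2  p_k/q_k = 45882/2449
k=11  a_k=1  p_k/q_k = 62425/3332
(x₁, y₁) = (62425, 3332);  62425² − 351·3332² = 1 ✓
(62425+3332√351)^2 = 7793761249 + 416000200√351
(62425+3332√351)^3 = 973051091875225 + 51937624966668√351
(62425+3332√351)^4 = 121485428812828080001 + 6484412476672499600√351
(62425+3332√351)^5 = 15167455786308534696249625 + 809578897660623950093332√351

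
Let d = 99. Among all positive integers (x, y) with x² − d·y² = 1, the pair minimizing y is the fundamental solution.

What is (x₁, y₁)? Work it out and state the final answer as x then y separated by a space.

10 1

d=99: √d = [9; 1,18] (ℓ=2, even), read p_1/q_1
step 0: (9, 1)  from 9·(1,0) + (0,1)
step 1: (10, 1)  from 1·(9,1) + (1,0)
(x₁, y₁) = (10, 1);  10² − 99·1² = 1 ✓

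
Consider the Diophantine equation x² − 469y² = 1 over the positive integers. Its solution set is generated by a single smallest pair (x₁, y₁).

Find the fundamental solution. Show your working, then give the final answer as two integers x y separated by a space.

[21; 1,1,1,10,6,10,1,1,1,42] for √469; ℓ=10 ⇒ convergent index 9
a_0=21:  p_0=21·1+0=21,  q_0=21·0+1=1
a_1=1:  p_1=1·21+1=22,  q_1=1·1+0=1
a_2=1:  p_2=1·22+21=43,  q_2=1·1+1=2
a_3=1:  p_3=1·43+22=65,  q_3=1·2+1=3
a_4=10:  p_4=10·65+43=693,  q_4=10·3+2=32
a_5=6:  p_5=6·693+65=4223,  q_5=6·32+3=195
a_6=10:  p_6=10·4223+693=42923,  q_6=10·195+32=1982
…
a_8=1:  p_8=1·47146+42923=90069,  q_8=1·2177+1982=4159
a_9=1:  p_9=1·90069+47146=137215,  q_9=1·4159+2177=6336
fundamental: x₁=137215, y₁=6336  (since 18827956225 − 469·40144896 = 1)

137215 6336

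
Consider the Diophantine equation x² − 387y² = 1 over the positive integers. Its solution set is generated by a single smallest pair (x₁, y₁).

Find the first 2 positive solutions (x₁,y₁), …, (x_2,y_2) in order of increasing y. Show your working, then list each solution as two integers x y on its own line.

3482 177
24248647 1232628

√387 → a₀=19, period (1,2,19,2,1,38); ℓ=6 even so k=5
a_0=19:  p_0=19·1+0=19,  q_0=19·0+1=1
…
a_2=2:  p_2=2·20+19=59,  q_2=2·1+1=3
a_3=19:  p_3=19·59+20=1141,  q_3=19·3+1=58
a_4=2:  p_4=2·1141+59=2341,  q_4=2·58+3=119
a_5=1:  p_5=1·2341+1141=3482,  q_5=1·119+58=177
→ (3482, 177).  Check: 3482²=12124324, 387·177²=12124323, difference 1.
k=2:  x_2 = 3482·3482+387·177·177 = 24248647,  y_2 = 3482·177+177·3482 = 1232628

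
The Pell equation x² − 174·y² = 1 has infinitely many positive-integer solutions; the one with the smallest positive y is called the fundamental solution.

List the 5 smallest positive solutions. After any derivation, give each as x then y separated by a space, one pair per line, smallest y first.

1451 110
4210801 319220
12219743051 926376330
35461690123201 2688343790440
102909812517786251 7801572753480550

d=174: √d = [13; 5,4,5,26] (ℓ=4, even), read p_3/q_3
step 0: (13, 1)  from 13·(1,0) + (0,1)
…
step 2: (277, 21)  from 4·(66,5) + (13,1)
step 3: (1451, 110)  from 5·(277,21) + (66,5)
→ (1451, 110).  Check: 1451²=2105401, 174·110²=2105400, difference 1.
(x_2, y_2) = (1451·1451 + 174·110·110, 1451·110 + 110·1451) = (4210801, 319220)
(x_3, y_3) = (1451·4210801 + 174·110·319220, 1451·319220 + 110·4210801) = (12219743051, 926376330)
(x_4, y_4) = (1451·12219743051 + 174·110·926376330, 1451·926376330 + 110·12219743051) = (35461690123201, 2688343790440)
(x_5, y_5) = (1451·35461690123201 + 174·110·2688343790440, 1451·2688343790440 + 110·35461690123201) = (102909812517786251, 7801572753480550)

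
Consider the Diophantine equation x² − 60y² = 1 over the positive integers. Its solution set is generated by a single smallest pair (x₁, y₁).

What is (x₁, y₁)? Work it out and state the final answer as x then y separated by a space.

[7; 1,2,1,14] for √60; ℓ=4 ⇒ convergent index 3
k=0  a_k=7  p_k/q_k = 7/1
k=1  a_k=1  p_k/q_k = 8/1
k=2  a_k=2  p_k/q_k = 23/3
k=3  a_k=1  p_k/q_k = 31/4
fundamental: x₁=31, y₁=4  (since 961 − 60·16 = 1)

31 4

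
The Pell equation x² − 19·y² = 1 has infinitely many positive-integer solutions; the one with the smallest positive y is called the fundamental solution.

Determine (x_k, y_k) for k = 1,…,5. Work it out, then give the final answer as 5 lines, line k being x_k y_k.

170 39
57799 13260
19651490 4508361
6681448801 1532829480
2271672940850 521157514839

[4; 2,1,3,1,2,8] for √19; ℓ=6 ⇒ convergent index 5
k=0  a_k=4  p_k/q_k = 4/1
…
k=2  a_k=1  p_k/q_k = 13/3
…
k=4  a_k=1  p_k/q_k = 61/14
k=5  a_k=2  p_k/q_k = 170/39
→ (170, 39).  Check: 170²=28900, 19·39²=28899, difference 1.
(170+39√19)^2 = 57799 + 13260√19
(170+39√19)^3 = 19651490 + 4508361√19
(170+39√19)^4 = 6681448801 + 1532829480√19
(170+39√19)^5 = 2271672940850 + 521157514839√19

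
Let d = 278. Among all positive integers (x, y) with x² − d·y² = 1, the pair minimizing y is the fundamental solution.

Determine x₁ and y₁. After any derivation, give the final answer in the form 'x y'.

√278 → a₀=16, period (1,2,16,2,1,32); ℓ=6 even so k=5
step 0: (16, 1)  from 16·(1,0) + (0,1)
step 1: (17, 1)  from 1·(16,1) + (1,0)
…
step 4: (1684, 101)  from 2·(817,49) + (50,3)
step 5: (2501, 150)  from 1·(1684,101) + (817,49)
(x₁, y₁) = (2501, 150);  2501² − 278·150² = 1 ✓

2501 150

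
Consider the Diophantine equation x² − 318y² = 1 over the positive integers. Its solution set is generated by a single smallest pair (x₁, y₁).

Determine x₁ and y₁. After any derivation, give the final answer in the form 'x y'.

√318 = [17; 1,4,1,34, …], period ℓ=4 (even) → k=3
step 0: (17, 1)  from 17·(1,0) + (0,1)
…
step 2: (89, 5)  from 4·(18,1) + (17,1)
step 3: (107, 6)  from 1·(89,5) + (18,1)
fundamental: x₁=107, y₁=6  (since 11449 − 318·36 = 1)

107 6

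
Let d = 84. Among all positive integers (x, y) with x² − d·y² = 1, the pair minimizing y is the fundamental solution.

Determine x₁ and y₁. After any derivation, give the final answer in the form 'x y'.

55 6

√84 → a₀=9, period (6,18); ℓ=2 even so k=1
a_0=9:  p_0=9·1+0=9,  q_0=9·0+1=1
a_1=6:  p_1=6·9+1=55,  q_1=6·1+0=6
→ (55, 6).  Check: 55²=3025, 84·6²=3024, difference 1.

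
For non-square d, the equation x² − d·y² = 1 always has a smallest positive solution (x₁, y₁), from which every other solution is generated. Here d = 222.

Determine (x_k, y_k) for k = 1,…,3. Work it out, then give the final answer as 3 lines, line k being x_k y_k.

149 10
44401 2980
13231349 888030

d=222: √d = [14; 1,8,1,28] (ℓ=4, even), read p_3/q_3
i=0: a=14 ⇒ p=14, q=1
i=1: a=1 ⇒ p=15, q=1
i=2: a=8 ⇒ p=134, q=9
i=3: a=1 ⇒ p=149, q=10
fundamental: x₁=149, y₁=10  (since 22201 − 222·100 = 1)
n=2: (149,10)∘(149,10) = (149·149+222·10·10, 149·10+10·149) = (44401,2980)
n=3: (44401,2980)∘(149,10) = (149·44401+222·10·2980, 149·2980+10·44401) = (13231349,888030)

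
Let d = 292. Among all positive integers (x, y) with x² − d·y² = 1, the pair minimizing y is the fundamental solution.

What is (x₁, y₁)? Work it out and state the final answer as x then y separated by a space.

√292 → a₀=17, period (11,2,1,3,8,3,1,2,11,34); ℓ=10 even so k=9
k=0  a_k=17  p_k/q_k = 17/1
…
k=2  a_k=2  p_k/q_k = 393/23
…
k=4  a_k=3  p_k/q_k = 2136/125
k=5  a_k=8  p_k/q_k = 17669/1034
k=6  a_k=3  p_k/q_k = 55143/3227
…
k=8  a_k=2  p_k/q_k = 200767/11749
k=9  a_k=11  p_k/q_k = 2281249/133500
→ (2281249, 133500).  Check: 2281249²=5204097000001, 292·133500²=5204097000000, difference 1.

2281249 133500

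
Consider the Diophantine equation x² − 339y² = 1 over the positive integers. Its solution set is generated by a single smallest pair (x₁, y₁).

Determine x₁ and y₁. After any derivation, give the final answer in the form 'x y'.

97970 5321

[18; 2,2,2,1,17,1,2,2,2,36] for √339; ℓ=10 ⇒ convergent index 9
k=0  a_k=18  p_k/q_k = 18/1
…
k=8  a_k=2  p_k/q_k = 40359/2192
k=9  a_k=2  p_k/q_k = 97970/5321
fundamental: x₁=97970, y₁=5321  (since 9598120900 − 339·28313041 = 1)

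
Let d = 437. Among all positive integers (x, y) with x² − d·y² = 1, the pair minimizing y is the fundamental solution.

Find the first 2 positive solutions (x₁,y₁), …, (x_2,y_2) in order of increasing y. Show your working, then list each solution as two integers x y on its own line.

4599 220
42301601 2023560

√437 = [20; 1,9,2,9,1,40, …], period ℓ=6 (even) → k=5
k=0  a_k=20  p_k/q_k = 20/1
k=1  a_k=1  p_k/q_k = 21/1
k=2  a_k=9  p_k/q_k = 209/10
k=3  a_k=2  p_k/q_k = 439/21
k=4  a_k=9  p_k/q_k = 4160/199
k=5  a_k=1  p_k/q_k = 4599/220
→ (4599, 220).  Check: 4599²=21150801, 437·220²=21150800, difference 1.
(x_2, y_2) = (4599·4599 + 437·220·220, 4599·220 + 220·4599) = (42301601, 2023560)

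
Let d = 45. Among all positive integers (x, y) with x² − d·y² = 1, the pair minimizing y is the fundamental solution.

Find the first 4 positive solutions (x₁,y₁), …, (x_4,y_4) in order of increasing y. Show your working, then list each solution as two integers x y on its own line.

√45 → a₀=6, period (1,2,2,2,1,12); ℓ=6 even so k=5
i=0: a=6 ⇒ p=6, q=1
i=1: a=1 ⇒ p=7, q=1
i=2: a=2 ⇒ p=20, q=3
…
i=4: a=2 ⇒ p=114, q=17
i=5: a=1 ⇒ p=161, q=24
fundamental: x₁=161, y₁=24  (since 25921 − 45·576 = 1)
k=2:  x_2 = 161·161+45·24·24 = 51841,  y_2 = 161·24+24·161 = 7728
k=3:  x_3 = 161·51841+45·24·7728 = 16692641,  y_3 = 161·7728+24·51841 = 2488392
k=4:  x_4 = 161·16692641+45·24·2488392 = 5374978561,  y_4 = 161·2488392+24·16692641 = 801254496

161 24
51841 7728
16692641 2488392
5374978561 801254496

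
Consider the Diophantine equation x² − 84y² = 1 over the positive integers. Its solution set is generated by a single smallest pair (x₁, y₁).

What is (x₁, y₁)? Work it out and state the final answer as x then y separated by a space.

√84 = [9; 6,18, …], period ℓ=2 (even) → k=1
step 0: (9, 1)  from 9·(1,0) + (0,1)
step 1: (55, 6)  from 6·(9,1) + (1,0)
→ (55, 6).  Check: 55²=3025, 84·6²=3024, difference 1.

55 6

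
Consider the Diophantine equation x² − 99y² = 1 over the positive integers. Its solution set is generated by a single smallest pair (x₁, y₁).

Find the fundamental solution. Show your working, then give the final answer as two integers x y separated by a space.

10 1

√99 → a₀=9, period (1,18); ℓ=2 even so k=1
a_0=9:  p_0=9·1+0=9,  q_0=9·0+1=1
a_1=1:  p_1=1·9+1=10,  q_1=1·1+0=1
(x₁, y₁) = (10, 1);  10² − 99·1² = 1 ✓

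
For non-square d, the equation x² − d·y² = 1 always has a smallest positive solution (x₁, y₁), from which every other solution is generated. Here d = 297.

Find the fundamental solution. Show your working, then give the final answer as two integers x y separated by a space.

√297 → a₀=17, period (4,3,1,1,2,1,1,3,4,34); ℓ=10 even so k=9
i=0: a=17 ⇒ p=17, q=1
i=1: a=4 ⇒ p=69, q=4
i=2: a=3 ⇒ p=224, q=13
i=3: a=1 ⇒ p=293, q=17
…
i=7: a=1 ⇒ p=3171, q=184
i=8: a=3 ⇒ p=11357, q=659
i=9: a=4 ⇒ p=48599, q=2820
→ (48599, 2820).  Check: 48599²=2361862801, 297·2820²=2361862800, difference 1.

48599 2820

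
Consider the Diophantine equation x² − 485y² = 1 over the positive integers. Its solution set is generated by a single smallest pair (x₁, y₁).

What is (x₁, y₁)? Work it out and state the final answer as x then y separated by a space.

d=485: √d = [22; 44] (ℓ=1, odd), read p_1/q_1
a_0=22:  p_0=22·1+0=22,  q_0=22·0+1=1
a_1=44:  p_1=44·22+1=969,  q_1=44·1+0=44
(x₁, y₁) = (969, 44);  969² − 485·44² = 1 ✓

969 44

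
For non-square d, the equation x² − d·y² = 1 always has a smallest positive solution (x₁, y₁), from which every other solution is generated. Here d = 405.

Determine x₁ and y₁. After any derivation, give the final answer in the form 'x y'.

161 8

d=405: √d = [20; 8,40] (ℓ=2, even), read p_1/q_1
step 0: (20, 1)  from 20·(1,0) + (0,1)
step 1: (161, 8)  from 8·(20,1) + (1,0)
fundamental: x₁=161, y₁=8  (since 25921 − 405·64 = 1)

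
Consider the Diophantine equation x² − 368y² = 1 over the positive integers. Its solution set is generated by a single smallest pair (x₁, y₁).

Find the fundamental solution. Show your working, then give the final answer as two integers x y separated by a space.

1151 60

√368 → a₀=19, period (5,2,5,38); ℓ=4 even so k=3
i=0: a=19 ⇒ p=19, q=1
…
i=2: a=2 ⇒ p=211, q=11
i=3: a=5 ⇒ p=1151, q=60
(x₁, y₁) = (1151, 60);  1151² − 368·60² = 1 ✓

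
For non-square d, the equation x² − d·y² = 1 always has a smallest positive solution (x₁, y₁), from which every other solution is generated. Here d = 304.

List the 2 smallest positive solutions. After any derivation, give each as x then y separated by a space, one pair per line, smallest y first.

57799 3315
6681448801 383207370

[17; 2,3,2,1,1,1,1,1,2,3,2,34] for √304; ℓ=12 ⇒ convergent index 11
a_0=17:  p_0=17·1+0=17,  q_0=17·0+1=1
…
a_5=1:  p_5=1·401+279=680,  q_5=1·23+16=39
a_6=1:  p_6=1·680+401=1081,  q_6=1·39+23=62
…
a_9=2:  p_9=2·2842+1761=7445,  q_9=2·163+101=427
a_10=3:  p_10=3·7445+2842=25177,  q_10=3·427+163=1444
a_11=2:  p_11=2·25177+7445=57799,  q_11=2·1444+427=3315
→ (57799, 3315).  Check: 57799²=3340724401, 304·3315²=3340724400, difference 1.
(57799+3315√304)^2 = 6681448801 + 383207370√304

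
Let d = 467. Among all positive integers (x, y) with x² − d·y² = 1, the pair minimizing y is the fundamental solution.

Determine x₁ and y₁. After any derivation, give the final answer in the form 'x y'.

d=467: √d = [21; 1,1,1,1,3,…,1,1,42] (ℓ=14, even), read p_13/q_13
a_0=21:  p_0=21·1+0=21,  q_0=21·0+1=1
a_1=1:  p_1=1·21+1=22,  q_1=1·1+0=1
a_2=1:  p_2=1·22+21=43,  q_2=1·1+1=2
a_3=1:  p_3=1·43+22=65,  q_3=1·2+1=3
…
a_6=3:  p_6=3·389+108=1275,  q_6=3·18+5=59
a_7=21:  p_7=21·1275+389=27164,  q_7=21·59+18=1257
a_8=3:  p_8=3·27164+1275=82767,  q_8=3·1257+59=3830
a_9=3:  p_9=3·82767+27164=275465,  q_9=3·3830+1257=12747
a_10=1:  p_10=1·275465+82767=358232,  q_10=1·12747+3830=16577
a_11=1:  p_11=1·358232+275465=633697,  q_11=1·16577+12747=29324
a_12=1:  p_12=1·633697+358232=991929,  q_12=1·29324+16577=45901
a_13=1:  p_13=1·991929+633697=1625626,  q_13=1·45901+29324=75225
fundamental: x₁=1625626, y₁=75225  (since 2642659891876 − 467·5658800625 = 1)

1625626 75225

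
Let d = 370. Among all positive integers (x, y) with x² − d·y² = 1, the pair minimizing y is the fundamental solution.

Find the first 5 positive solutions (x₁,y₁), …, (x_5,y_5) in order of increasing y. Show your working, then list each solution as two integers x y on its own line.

213859 11118
91471343761 4755368724
39123940210553539 2033956799880714
16734013458886067250241 869959934526623861928
7157438768568706971928026499 372097523273824548176239590

d=370: √d = [19; 4,4,38] (ℓ=3, odd), read p_5/q_5
a_0=19:  p_0=19·1+0=19,  q_0=19·0+1=1
…
a_3=38:  p_3=38·327+77=12503,  q_3=38·17+4=650
a_4=4:  p_4=4·12503+327=50339,  q_4=4·650+17=2617
a_5=4:  p_5=4·50339+12503=213859,  q_5=4·2617+650=11118
→ (213859, 11118).  Check: 213859²=45735671881, 370·11118²=45735671880, difference 1.
(x_2, y_2) = (213859·213859 + 370·11118·11118, 213859·11118 + 11118·213859) = (91471343761, 4755368724)
(x_3, y_3) = (213859·91471343761 + 370·11118·4755368724, 213859·4755368724 + 11118·91471343761) = (39123940210553539, 2033956799880714)
(x_4, y_4) = (213859·39123940210553539 + 370·11118·2033956799880714, 213859·2033956799880714 + 11118·39123940210553539) = (16734013458886067250241, 869959934526623861928)
(x_5, y_5) = (213859·16734013458886067250241 + 370·11118·869959934526623861928, 213859·869959934526623861928 + 11118·16734013458886067250241) = (7157438768568706971928026499, 372097523273824548176239590)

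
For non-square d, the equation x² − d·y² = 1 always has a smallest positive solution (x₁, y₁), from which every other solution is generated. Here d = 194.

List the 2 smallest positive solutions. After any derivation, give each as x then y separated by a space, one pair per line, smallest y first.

195 14
76049 5460

√194 → a₀=13, period (1,12,1,26); ℓ=4 even so k=3
i=0: a=13 ⇒ p=13, q=1
i=1: a=1 ⇒ p=14, q=1
i=2: a=12 ⇒ p=181, q=13
i=3: a=1 ⇒ p=195, q=14
fundamental: x₁=195, y₁=14  (since 38025 − 194·196 = 1)
(195+14√194)^2 = 76049 + 5460√194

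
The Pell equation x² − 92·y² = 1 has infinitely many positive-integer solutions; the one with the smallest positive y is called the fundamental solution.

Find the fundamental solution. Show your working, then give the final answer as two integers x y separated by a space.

√92 → a₀=9, period (1,1,2,4,2,1,1,18); ℓ=8 even so k=7
step 0: (9, 1)  from 9·(1,0) + (0,1)
step 1: (10, 1)  from 1·(9,1) + (1,0)
step 2: (19, 2)  from 1·(10,1) + (9,1)
…
step 5: (470, 49)  from 2·(211,22) + (48,5)
step 6: (681, 71)  from 1·(470,49) + (211,22)
step 7: (1151, 120)  from 1·(681,71) + (470,49)
(x₁, y₁) = (1151, 120);  1151² − 92·120² = 1 ✓

1151 120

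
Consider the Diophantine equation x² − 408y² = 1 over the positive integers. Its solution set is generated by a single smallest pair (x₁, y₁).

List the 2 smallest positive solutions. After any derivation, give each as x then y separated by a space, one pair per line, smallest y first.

[20; 5,40] for √408; ℓ=2 ⇒ convergent index 1
i=0: a=20 ⇒ p=20, q=1
i=1: a=5 ⇒ p=101, q=5
→ (101, 5).  Check: 101²=10201, 408·5²=10200, difference 1.
(x_2, y_2) = (101·101 + 408·5·5, 101·5 + 5·101) = (20401, 1010)

101 5
20401 1010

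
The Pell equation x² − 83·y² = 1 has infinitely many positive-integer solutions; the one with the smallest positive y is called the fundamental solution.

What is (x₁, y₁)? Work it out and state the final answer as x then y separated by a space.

[9; 9,18] for √83; ℓ=2 ⇒ convergent index 1
k=0  a_k=9  p_k/q_k = 9/1
k=1  a_k=9  p_k/q_k = 82/9
→ (82, 9).  Check: 82²=6724, 83·9²=6723, difference 1.

82 9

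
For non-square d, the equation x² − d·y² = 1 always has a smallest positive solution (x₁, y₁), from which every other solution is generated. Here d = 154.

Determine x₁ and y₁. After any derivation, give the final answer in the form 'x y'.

21295 1716

[12; 2,2,3,1,2,1,3,2,2,24] for √154; ℓ=10 ⇒ convergent index 9
a_0=12:  p_0=12·1+0=12,  q_0=12·0+1=1
…
a_3=3:  p_3=3·62+25=211,  q_3=3·5+2=17
a_4=1:  p_4=1·211+62=273,  q_4=1·17+5=22
…
a_7=3:  p_7=3·1030+757=3847,  q_7=3·83+61=310
a_8=2:  p_8=2·3847+1030=8724,  q_8=2·310+83=703
a_9=2:  p_9=2·8724+3847=21295,  q_9=2·703+310=1716
fundamental: x₁=21295, y₁=1716  (since 453477025 − 154·2944656 = 1)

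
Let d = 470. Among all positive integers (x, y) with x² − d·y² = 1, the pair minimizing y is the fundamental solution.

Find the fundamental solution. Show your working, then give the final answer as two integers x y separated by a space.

√470 → a₀=21, period (1,2,8,2,1,42); ℓ=6 even so k=5
step 0: (21, 1)  from 21·(1,0) + (0,1)
…
step 4: (1149, 53)  from 2·(542,25) + (65,3)
step 5: (1691, 78)  from 1·(1149,53) + (542,25)
(x₁, y₁) = (1691, 78);  1691² − 470·78² = 1 ✓

1691 78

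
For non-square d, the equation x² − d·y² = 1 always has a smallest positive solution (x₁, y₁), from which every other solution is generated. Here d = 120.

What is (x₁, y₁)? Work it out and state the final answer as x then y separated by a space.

11 1

[10; 1,20] for √120; ℓ=2 ⇒ convergent index 1
a_0=10:  p_0=10·1+0=10,  q_0=10·0+1=1
a_1=1:  p_1=1·10+1=11,  q_1=1·1+0=1
→ (11, 1).  Check: 11²=121, 120·1²=120, difference 1.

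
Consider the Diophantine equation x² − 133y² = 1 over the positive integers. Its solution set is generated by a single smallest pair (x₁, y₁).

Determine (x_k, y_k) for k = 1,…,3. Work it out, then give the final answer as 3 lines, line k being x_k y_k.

2588599 224460
13401689565601 1162073863080
69383200415647777399 6016286479789825380

√133 = [11; 1,1,7,5,1,…,1,1,22, …], period ℓ=16 (even) → k=15
i=0: a=11 ⇒ p=11, q=1
…
i=2: a=1 ⇒ p=23, q=2
i=3: a=7 ⇒ p=173, q=15
i=4: a=5 ⇒ p=888, q=77
…
i=6: a=1 ⇒ p=1949, q=169
…
i=8: a=2 ⇒ p=7969, q=691
i=9: a=1 ⇒ p=10979, q=952
…
i=12: a=5 ⇒ p=168583, q=14618
i=13: a=7 ⇒ p=1210008, q=104921
i=14: a=1 ⇒ p=1378591, q=119539
i=15: a=1 ⇒ p=2588599, q=224460
(x₁, y₁) = (2588599, 224460);  2588599² − 133·224460² = 1 ✓
(2588599+224460√133)^2 = 13401689565601 + 1162073863080√133
(2588599+224460√133)^3 = 69383200415647777399 + 6016286479789825380√133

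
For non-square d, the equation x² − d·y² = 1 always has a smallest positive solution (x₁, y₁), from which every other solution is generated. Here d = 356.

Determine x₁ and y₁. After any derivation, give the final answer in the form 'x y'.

500001 26500

√356 = [18; 1,6,1,1,2,…,6,1,36, …], period ℓ=14 (even) → k=13
a_0=18:  p_0=18·1+0=18,  q_0=18·0+1=1
a_1=1:  p_1=1·18+1=19,  q_1=1·1+0=1
a_2=6:  p_2=6·19+18=132,  q_2=6·1+1=7
a_3=1:  p_3=1·132+19=151,  q_3=1·7+1=8
a_4=1:  p_4=1·151+132=283,  q_4=1·8+7=15
…
a_6=1:  p_6=1·717+283=1000,  q_6=1·38+15=53
a_7=8:  p_7=8·1000+717=8717,  q_7=8·53+38=462
a_8=1:  p_8=1·8717+1000=9717,  q_8=1·462+53=515
…
a_10=1:  p_10=1·28151+9717=37868,  q_10=1·1492+515=2007
a_11=1:  p_11=1·37868+28151=66019,  q_11=1·2007+1492=3499
a_12=6:  p_12=6·66019+37868=433982,  q_12=6·3499+2007=23001
a_13=1:  p_13=1·433982+66019=500001,  q_13=1·23001+3499=26500
fundamental: x₁=500001, y₁=26500  (since 250001000001 − 356·702250000 = 1)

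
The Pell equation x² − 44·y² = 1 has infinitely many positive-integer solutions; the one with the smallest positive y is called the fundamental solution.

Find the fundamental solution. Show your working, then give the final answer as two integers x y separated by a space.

[6; 1,1,1,2,1,1,1,12] for √44; ℓ=8 ⇒ convergent index 7
step 0: (6, 1)  from 6·(1,0) + (0,1)
step 1: (7, 1)  from 1·(6,1) + (1,0)
step 2: (13, 2)  from 1·(7,1) + (6,1)
step 3: (20, 3)  from 1·(13,2) + (7,1)
step 4: (53, 8)  from 2·(20,3) + (13,2)
step 5: (73, 11)  from 1·(53,8) + (20,3)
step 6: (126, 19)  from 1·(73,11) + (53,8)
step 7: (199, 30)  from 1·(126,19) + (73,11)
fundamental: x₁=199, y₁=30  (since 39601 − 44·900 = 1)

199 30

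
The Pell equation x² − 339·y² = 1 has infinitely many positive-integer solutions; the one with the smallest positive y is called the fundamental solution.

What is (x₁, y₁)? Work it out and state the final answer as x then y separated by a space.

√339 = [18; 2,2,2,1,17,1,2,2,2,36, …], period ℓ=10 (even) → k=9
step 0: (18, 1)  from 18·(1,0) + (0,1)
…
step 8: (40359, 2192)  from 2·(17252,937) + (5855,318)
step 9: (97970, 5321)  from 2·(40359,2192) + (17252,937)
fundamental: x₁=97970, y₁=5321  (since 9598120900 − 339·28313041 = 1)

97970 5321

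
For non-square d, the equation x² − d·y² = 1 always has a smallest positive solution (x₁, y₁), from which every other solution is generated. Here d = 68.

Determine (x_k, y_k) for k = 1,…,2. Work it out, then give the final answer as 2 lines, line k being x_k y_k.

√68 → a₀=8, period (4,16); ℓ=2 even so k=1
step 0: (8, 1)  from 8·(1,0) + (0,1)
step 1: (33, 4)  from 4·(8,1) + (1,0)
→ (33, 4).  Check: 33²=1089, 68·4²=1088, difference 1.
n=2: (33,4)∘(33,4) = (33·33+68·4·4, 33·4+4·33) = (2177,264)

33 4
2177 264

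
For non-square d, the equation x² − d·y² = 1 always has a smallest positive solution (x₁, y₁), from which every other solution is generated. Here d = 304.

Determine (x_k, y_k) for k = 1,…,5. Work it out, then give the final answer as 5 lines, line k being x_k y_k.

57799 3315
6681448801 383207370
772362118440199 44298005553945
89283516160768675201 5120760845641726740
10320995900380175197444999 591949712190194322136575

√304 → a₀=17, period (2,3,2,1,1,1,1,1,2,3,2,34); ℓ=12 even so k=11
step 0: (17, 1)  from 17·(1,0) + (0,1)
step 1: (35, 2)  from 2·(17,1) + (1,0)
step 2: (122, 7)  from 3·(35,2) + (17,1)
step 3: (279, 16)  from 2·(122,7) + (35,2)
step 4: (401, 23)  from 1·(279,16) + (122,7)
step 5: (680, 39)  from 1·(401,23) + (279,16)
step 6: (1081, 62)  from 1·(680,39) + (401,23)
step 7: (1761, 101)  from 1·(1081,62) + (680,39)
step 8: (2842, 163)  from 1·(1761,101) + (1081,62)
step 9: (7445, 427)  from 2·(2842,163) + (1761,101)
step 10: (25177, 1444)  from 3·(7445,427) + (2842,163)
step 11: (57799, 3315)  from 2·(25177,1444) + (7445,427)
fundamental: x₁=57799, y₁=3315  (since 3340724401 − 304·10989225 = 1)
(57799+3315√304)^2 = 6681448801 + 383207370√304
(57799+3315√304)^3 = 772362118440199 + 44298005553945√304
(57799+3315√304)^4 = 89283516160768675201 + 5120760845641726740√304
(57799+3315√304)^5 = 10320995900380175197444999 + 591949712190194322136575√304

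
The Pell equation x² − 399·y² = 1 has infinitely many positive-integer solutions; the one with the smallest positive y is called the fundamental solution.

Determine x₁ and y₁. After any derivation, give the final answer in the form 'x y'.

20 1

√399 = [19; 1,38, …], period ℓ=2 (even) → k=1
k=0  a_k=19  p_k/q_k = 19/1
k=1  a_k=1  p_k/q_k = 20/1
(x₁, y₁) = (20, 1);  20² − 399·1² = 1 ✓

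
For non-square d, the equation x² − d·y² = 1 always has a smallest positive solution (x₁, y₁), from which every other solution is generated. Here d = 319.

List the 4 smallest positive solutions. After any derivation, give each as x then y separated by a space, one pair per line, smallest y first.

12901780 722361
332911854336799 18639485405160
8590311008090840302660 480965080021169647239
221660605515932150288251132801 12410611300231033623224965680

√319 → a₀=17, period (1,6,5,1,4,…,6,1,34); ℓ=14 even so k=13
step 0: (17, 1)  from 17·(1,0) + (0,1)
step 1: (18, 1)  from 1·(17,1) + (1,0)
step 2: (125, 7)  from 6·(18,1) + (17,1)
step 3: (643, 36)  from 5·(125,7) + (18,1)
step 4: (768, 43)  from 1·(643,36) + (125,7)
step 5: (3715, 208)  from 4·(768,43) + (643,36)
step 6: (11913, 667)  from 3·(3715,208) + (768,43)
step 7: (15628, 875)  from 1·(11913,667) + (3715,208)
…
step 9: (250816, 14043)  from 4·(58797,3292) + (15628,875)
…
step 12: (11102899, 621643)  from 6·(1798881,100718) + (309613,17335)
step 13: (12901780, 722361)  from 1·(11102899,621643) + (1798881,100718)
fundamental: x₁=12901780, y₁=722361  (since 166455927168400 − 319·521805414321 = 1)
k=2:  x_2 = 12901780·12901780+319·722361·722361 = 332911854336799,  y_2 = 12901780·722361+722361·12901780 = 18639485405160
k=3:  x_3 = 12901780·332911854336799+319·722361·18639485405160 = 8590311008090840302660,  y_3 = 12901780·18639485405160+722361·332911854336799 = 480965080021169647239
k=4:  x_4 = 12901780·8590311008090840302660+319·722361·480965080021169647239 = 221660605515932150288251132801,  y_4 = 12901780·480965080021169647239+722361·8590311008090840302660 = 12410611300231033623224965680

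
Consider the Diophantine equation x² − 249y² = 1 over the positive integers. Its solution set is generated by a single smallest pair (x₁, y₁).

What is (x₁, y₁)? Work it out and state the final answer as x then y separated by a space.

d=249: √d = [15; 1,3,1,1,5,…,3,1,30] (ℓ=16, even), read p_15/q_15
a_0=15:  p_0=15·1+0=15,  q_0=15·0+1=1
…
a_2=3:  p_2=3·16+15=63,  q_2=3·1+1=4
…
a_5=5:  p_5=5·142+79=789,  q_5=5·9+5=50
a_6=1:  p_6=1·789+142=931,  q_6=1·50+9=59
a_7=3:  p_7=3·931+789=3582,  q_7=3·59+50=227
…
a_9=3:  p_9=3·36751+3582=113835,  q_9=3·2329+227=7214
a_10=1:  p_10=1·113835+36751=150586,  q_10=1·7214+2329=9543
…
a_12=1:  p_12=1·866765+150586=1017351,  q_12=1·54929+9543=64472
a_13=1:  p_13=1·1017351+866765=1884116,  q_13=1·64472+54929=119401
a_14=3:  p_14=3·1884116+1017351=6669699,  q_14=3·119401+64472=422675
a_15=1:  p_15=1·6669699+1884116=8553815,  q_15=1·422675+119401=542076
→ (8553815, 542076).  Check: 8553815²=73167751054225, 249·542076²=73167751054224, difference 1.

8553815 542076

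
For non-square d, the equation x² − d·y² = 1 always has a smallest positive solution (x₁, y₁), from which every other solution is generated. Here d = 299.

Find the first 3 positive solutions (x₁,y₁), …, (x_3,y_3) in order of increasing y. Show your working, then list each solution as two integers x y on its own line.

415 24
344449 19920
285892255 16533576

√299 → a₀=17, period (3,2,3,34); ℓ=4 even so k=3
i=0: a=17 ⇒ p=17, q=1
i=1: a=3 ⇒ p=52, q=3
i=2: a=2 ⇒ p=121, q=7
i=3: a=3 ⇒ p=415, q=24
→ (415, 24).  Check: 415²=172225, 299·24²=172224, difference 1.
n=2: (415,24)∘(415,24) = (415·415+299·24·24, 415·24+24·415) = (344449,19920)
n=3: (344449,19920)∘(415,24) = (415·344449+299·24·19920, 415·19920+24·344449) = (285892255,16533576)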